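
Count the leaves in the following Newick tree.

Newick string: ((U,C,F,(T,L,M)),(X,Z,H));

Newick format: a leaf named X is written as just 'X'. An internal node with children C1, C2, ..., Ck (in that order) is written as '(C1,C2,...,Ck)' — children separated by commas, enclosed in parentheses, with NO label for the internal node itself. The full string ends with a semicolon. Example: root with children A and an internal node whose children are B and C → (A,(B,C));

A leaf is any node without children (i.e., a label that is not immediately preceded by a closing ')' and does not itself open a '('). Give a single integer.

Newick: ((U,C,F,(T,L,M)),(X,Z,H));
Scan left-to-right; a leaf is any maximal label run not followed by '(':
  pos 2: leaf 'U' → count = 1
  pos 4: leaf 'C' → count = 2
  pos 6: leaf 'F' → count = 3
  pos 9: leaf 'T' → count = 4
  pos 11: leaf 'L' → count = 5
  pos 13: leaf 'M' → count = 6
  pos 18: leaf 'X' → count = 7
  pos 20: leaf 'Z' → count = 8
  pos 22: leaf 'H' → count = 9
Total leaves: 9

Answer: 9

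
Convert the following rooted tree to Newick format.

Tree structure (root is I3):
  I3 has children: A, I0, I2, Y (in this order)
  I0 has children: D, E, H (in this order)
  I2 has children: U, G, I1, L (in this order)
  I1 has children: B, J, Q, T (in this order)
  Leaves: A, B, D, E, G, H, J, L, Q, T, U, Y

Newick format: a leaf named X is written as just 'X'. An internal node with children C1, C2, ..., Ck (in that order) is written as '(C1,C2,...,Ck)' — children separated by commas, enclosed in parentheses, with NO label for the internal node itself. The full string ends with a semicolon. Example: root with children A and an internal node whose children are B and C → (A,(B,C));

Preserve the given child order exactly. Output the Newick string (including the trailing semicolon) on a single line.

internal I3 with children ['A', 'I0', 'I2', 'Y']
  leaf 'A' → 'A'
  internal I0 with children ['D', 'E', 'H']
    leaf 'D' → 'D'
    leaf 'E' → 'E'
    leaf 'H' → 'H'
  → '(D,E,H)'
  internal I2 with children ['U', 'G', 'I1', 'L']
    leaf 'U' → 'U'
    leaf 'G' → 'G'
    internal I1 with children ['B', 'J', 'Q', 'T']
      leaf 'B' → 'B'
      leaf 'J' → 'J'
      leaf 'Q' → 'Q'
      leaf 'T' → 'T'
    → '(B,J,Q,T)'
    leaf 'L' → 'L'
  → '(U,G,(B,J,Q,T),L)'
  leaf 'Y' → 'Y'
→ '(A,(D,E,H),(U,G,(B,J,Q,T),L),Y)'
Final: (A,(D,E,H),(U,G,(B,J,Q,T),L),Y);

Answer: (A,(D,E,H),(U,G,(B,J,Q,T),L),Y);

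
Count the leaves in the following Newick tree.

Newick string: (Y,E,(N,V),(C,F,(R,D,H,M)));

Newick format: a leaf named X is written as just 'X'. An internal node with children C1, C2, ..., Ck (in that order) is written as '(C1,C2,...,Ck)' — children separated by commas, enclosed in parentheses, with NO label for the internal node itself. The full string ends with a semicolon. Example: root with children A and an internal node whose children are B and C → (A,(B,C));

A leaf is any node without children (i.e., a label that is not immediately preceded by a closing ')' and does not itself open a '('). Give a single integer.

Answer: 10

Derivation:
Newick: (Y,E,(N,V),(C,F,(R,D,H,M)));
Scan left-to-right; a leaf is any maximal label run not followed by '(':
  pos 1: leaf 'Y' → count = 1
  pos 3: leaf 'E' → count = 2
  pos 6: leaf 'N' → count = 3
  pos 8: leaf 'V' → count = 4
  pos 12: leaf 'C' → count = 5
  pos 14: leaf 'F' → count = 6
  pos 17: leaf 'R' → count = 7
  pos 19: leaf 'D' → count = 8
  pos 21: leaf 'H' → count = 9
  pos 23: leaf 'M' → count = 10
Total leaves: 10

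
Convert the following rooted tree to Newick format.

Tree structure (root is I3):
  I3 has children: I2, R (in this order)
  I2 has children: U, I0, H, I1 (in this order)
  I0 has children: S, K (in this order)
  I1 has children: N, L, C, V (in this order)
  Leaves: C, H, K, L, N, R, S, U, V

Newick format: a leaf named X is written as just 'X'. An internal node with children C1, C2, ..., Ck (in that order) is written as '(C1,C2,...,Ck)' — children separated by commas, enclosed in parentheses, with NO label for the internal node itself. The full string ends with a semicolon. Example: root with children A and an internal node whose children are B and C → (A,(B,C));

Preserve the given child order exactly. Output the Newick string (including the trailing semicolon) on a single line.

internal I3 with children ['I2', 'R']
  internal I2 with children ['U', 'I0', 'H', 'I1']
    leaf 'U' → 'U'
    internal I0 with children ['S', 'K']
      leaf 'S' → 'S'
      leaf 'K' → 'K'
    → '(S,K)'
    leaf 'H' → 'H'
    internal I1 with children ['N', 'L', 'C', 'V']
      leaf 'N' → 'N'
      leaf 'L' → 'L'
      leaf 'C' → 'C'
      leaf 'V' → 'V'
    → '(N,L,C,V)'
  → '(U,(S,K),H,(N,L,C,V))'
  leaf 'R' → 'R'
→ '((U,(S,K),H,(N,L,C,V)),R)'
Final: ((U,(S,K),H,(N,L,C,V)),R);

Answer: ((U,(S,K),H,(N,L,C,V)),R);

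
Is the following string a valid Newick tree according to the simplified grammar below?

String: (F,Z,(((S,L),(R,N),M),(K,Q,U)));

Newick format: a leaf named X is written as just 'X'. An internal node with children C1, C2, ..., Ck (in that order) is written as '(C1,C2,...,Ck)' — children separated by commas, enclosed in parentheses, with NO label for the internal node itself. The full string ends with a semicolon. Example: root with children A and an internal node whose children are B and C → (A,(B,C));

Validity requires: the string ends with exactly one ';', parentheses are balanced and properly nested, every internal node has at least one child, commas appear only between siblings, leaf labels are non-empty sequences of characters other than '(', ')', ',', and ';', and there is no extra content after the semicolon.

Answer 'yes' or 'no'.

Input: (F,Z,(((S,L),(R,N),M),(K,Q,U)));
Paren balance: 6 '(' vs 6 ')' OK
Ends with single ';': True
Full parse: OK
Valid: True

Answer: yes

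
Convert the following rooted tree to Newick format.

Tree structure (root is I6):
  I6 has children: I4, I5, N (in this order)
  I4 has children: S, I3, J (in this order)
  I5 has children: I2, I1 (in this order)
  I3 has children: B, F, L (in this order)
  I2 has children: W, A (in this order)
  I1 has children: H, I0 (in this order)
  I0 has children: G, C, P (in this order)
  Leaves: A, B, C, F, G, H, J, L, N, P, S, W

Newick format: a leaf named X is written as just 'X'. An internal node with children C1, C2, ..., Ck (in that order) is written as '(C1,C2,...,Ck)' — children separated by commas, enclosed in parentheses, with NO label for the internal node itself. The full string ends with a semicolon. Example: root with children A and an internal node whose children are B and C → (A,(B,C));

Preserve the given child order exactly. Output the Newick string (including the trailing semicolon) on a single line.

internal I6 with children ['I4', 'I5', 'N']
  internal I4 with children ['S', 'I3', 'J']
    leaf 'S' → 'S'
    internal I3 with children ['B', 'F', 'L']
      leaf 'B' → 'B'
      leaf 'F' → 'F'
      leaf 'L' → 'L'
    → '(B,F,L)'
    leaf 'J' → 'J'
  → '(S,(B,F,L),J)'
  internal I5 with children ['I2', 'I1']
    internal I2 with children ['W', 'A']
      leaf 'W' → 'W'
      leaf 'A' → 'A'
    → '(W,A)'
    internal I1 with children ['H', 'I0']
      leaf 'H' → 'H'
      internal I0 with children ['G', 'C', 'P']
        leaf 'G' → 'G'
        leaf 'C' → 'C'
        leaf 'P' → 'P'
      → '(G,C,P)'
    → '(H,(G,C,P))'
  → '((W,A),(H,(G,C,P)))'
  leaf 'N' → 'N'
→ '((S,(B,F,L),J),((W,A),(H,(G,C,P))),N)'
Final: ((S,(B,F,L),J),((W,A),(H,(G,C,P))),N);

Answer: ((S,(B,F,L),J),((W,A),(H,(G,C,P))),N);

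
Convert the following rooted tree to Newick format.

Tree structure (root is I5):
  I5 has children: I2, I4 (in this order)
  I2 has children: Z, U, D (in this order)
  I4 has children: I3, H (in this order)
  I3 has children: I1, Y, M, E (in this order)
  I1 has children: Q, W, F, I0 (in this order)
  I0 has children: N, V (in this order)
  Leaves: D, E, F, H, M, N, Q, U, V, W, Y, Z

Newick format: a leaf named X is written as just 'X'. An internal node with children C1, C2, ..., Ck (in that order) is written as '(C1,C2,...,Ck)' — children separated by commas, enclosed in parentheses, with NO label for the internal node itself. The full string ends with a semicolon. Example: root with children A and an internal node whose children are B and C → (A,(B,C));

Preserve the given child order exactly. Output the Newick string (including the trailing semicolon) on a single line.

internal I5 with children ['I2', 'I4']
  internal I2 with children ['Z', 'U', 'D']
    leaf 'Z' → 'Z'
    leaf 'U' → 'U'
    leaf 'D' → 'D'
  → '(Z,U,D)'
  internal I4 with children ['I3', 'H']
    internal I3 with children ['I1', 'Y', 'M', 'E']
      internal I1 with children ['Q', 'W', 'F', 'I0']
        leaf 'Q' → 'Q'
        leaf 'W' → 'W'
        leaf 'F' → 'F'
        internal I0 with children ['N', 'V']
          leaf 'N' → 'N'
          leaf 'V' → 'V'
        → '(N,V)'
      → '(Q,W,F,(N,V))'
      leaf 'Y' → 'Y'
      leaf 'M' → 'M'
      leaf 'E' → 'E'
    → '((Q,W,F,(N,V)),Y,M,E)'
    leaf 'H' → 'H'
  → '(((Q,W,F,(N,V)),Y,M,E),H)'
→ '((Z,U,D),(((Q,W,F,(N,V)),Y,M,E),H))'
Final: ((Z,U,D),(((Q,W,F,(N,V)),Y,M,E),H));

Answer: ((Z,U,D),(((Q,W,F,(N,V)),Y,M,E),H));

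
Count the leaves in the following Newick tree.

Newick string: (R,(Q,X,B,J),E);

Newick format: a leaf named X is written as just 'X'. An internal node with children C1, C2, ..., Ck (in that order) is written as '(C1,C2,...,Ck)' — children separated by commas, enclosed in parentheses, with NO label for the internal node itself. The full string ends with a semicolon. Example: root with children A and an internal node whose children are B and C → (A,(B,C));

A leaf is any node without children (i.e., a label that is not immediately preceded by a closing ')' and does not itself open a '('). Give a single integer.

Newick: (R,(Q,X,B,J),E);
Scan left-to-right; a leaf is any maximal label run not followed by '(':
  pos 1: leaf 'R' → count = 1
  pos 4: leaf 'Q' → count = 2
  pos 6: leaf 'X' → count = 3
  pos 8: leaf 'B' → count = 4
  pos 10: leaf 'J' → count = 5
  pos 13: leaf 'E' → count = 6
Total leaves: 6

Answer: 6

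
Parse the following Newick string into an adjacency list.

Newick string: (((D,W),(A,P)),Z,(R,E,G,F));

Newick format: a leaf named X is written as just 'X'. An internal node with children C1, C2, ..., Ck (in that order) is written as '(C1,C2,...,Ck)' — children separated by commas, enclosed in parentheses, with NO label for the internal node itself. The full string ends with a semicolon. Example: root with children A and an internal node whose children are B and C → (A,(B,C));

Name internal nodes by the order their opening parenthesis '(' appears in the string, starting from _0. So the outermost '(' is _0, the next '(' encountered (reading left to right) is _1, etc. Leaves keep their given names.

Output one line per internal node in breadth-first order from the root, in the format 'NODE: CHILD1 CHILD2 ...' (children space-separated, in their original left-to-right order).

Answer: _0: _1 Z _4
_1: _2 _3
_4: R E G F
_2: D W
_3: A P

Derivation:
Input: (((D,W),(A,P)),Z,(R,E,G,F));
Scanning left-to-right, naming '(' by encounter order:
  pos 0: '(' -> open internal node _0 (depth 1)
  pos 1: '(' -> open internal node _1 (depth 2)
  pos 2: '(' -> open internal node _2 (depth 3)
  pos 6: ')' -> close internal node _2 (now at depth 2)
  pos 8: '(' -> open internal node _3 (depth 3)
  pos 12: ')' -> close internal node _3 (now at depth 2)
  pos 13: ')' -> close internal node _1 (now at depth 1)
  pos 17: '(' -> open internal node _4 (depth 2)
  pos 25: ')' -> close internal node _4 (now at depth 1)
  pos 26: ')' -> close internal node _0 (now at depth 0)
Total internal nodes: 5
BFS adjacency from root:
  _0: _1 Z _4
  _1: _2 _3
  _4: R E G F
  _2: D W
  _3: A P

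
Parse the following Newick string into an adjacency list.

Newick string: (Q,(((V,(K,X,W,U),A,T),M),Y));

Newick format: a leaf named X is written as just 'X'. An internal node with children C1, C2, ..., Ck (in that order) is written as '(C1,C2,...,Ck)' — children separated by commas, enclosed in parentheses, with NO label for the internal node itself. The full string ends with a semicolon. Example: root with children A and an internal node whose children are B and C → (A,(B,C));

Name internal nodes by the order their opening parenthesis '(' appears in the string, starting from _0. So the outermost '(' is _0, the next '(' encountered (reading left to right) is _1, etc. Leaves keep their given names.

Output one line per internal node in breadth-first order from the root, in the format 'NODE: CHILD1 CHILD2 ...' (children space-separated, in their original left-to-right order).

Answer: _0: Q _1
_1: _2 Y
_2: _3 M
_3: V _4 A T
_4: K X W U

Derivation:
Input: (Q,(((V,(K,X,W,U),A,T),M),Y));
Scanning left-to-right, naming '(' by encounter order:
  pos 0: '(' -> open internal node _0 (depth 1)
  pos 3: '(' -> open internal node _1 (depth 2)
  pos 4: '(' -> open internal node _2 (depth 3)
  pos 5: '(' -> open internal node _3 (depth 4)
  pos 8: '(' -> open internal node _4 (depth 5)
  pos 16: ')' -> close internal node _4 (now at depth 4)
  pos 21: ')' -> close internal node _3 (now at depth 3)
  pos 24: ')' -> close internal node _2 (now at depth 2)
  pos 27: ')' -> close internal node _1 (now at depth 1)
  pos 28: ')' -> close internal node _0 (now at depth 0)
Total internal nodes: 5
BFS adjacency from root:
  _0: Q _1
  _1: _2 Y
  _2: _3 M
  _3: V _4 A T
  _4: K X W U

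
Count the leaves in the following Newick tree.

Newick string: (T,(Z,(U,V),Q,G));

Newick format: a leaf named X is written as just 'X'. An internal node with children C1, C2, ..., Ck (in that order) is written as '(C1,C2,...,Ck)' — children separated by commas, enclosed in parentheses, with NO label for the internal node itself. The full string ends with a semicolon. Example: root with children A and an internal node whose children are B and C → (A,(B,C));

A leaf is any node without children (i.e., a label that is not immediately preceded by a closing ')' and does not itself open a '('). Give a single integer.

Newick: (T,(Z,(U,V),Q,G));
Scan left-to-right; a leaf is any maximal label run not followed by '(':
  pos 1: leaf 'T' → count = 1
  pos 4: leaf 'Z' → count = 2
  pos 7: leaf 'U' → count = 3
  pos 9: leaf 'V' → count = 4
  pos 12: leaf 'Q' → count = 5
  pos 14: leaf 'G' → count = 6
Total leaves: 6

Answer: 6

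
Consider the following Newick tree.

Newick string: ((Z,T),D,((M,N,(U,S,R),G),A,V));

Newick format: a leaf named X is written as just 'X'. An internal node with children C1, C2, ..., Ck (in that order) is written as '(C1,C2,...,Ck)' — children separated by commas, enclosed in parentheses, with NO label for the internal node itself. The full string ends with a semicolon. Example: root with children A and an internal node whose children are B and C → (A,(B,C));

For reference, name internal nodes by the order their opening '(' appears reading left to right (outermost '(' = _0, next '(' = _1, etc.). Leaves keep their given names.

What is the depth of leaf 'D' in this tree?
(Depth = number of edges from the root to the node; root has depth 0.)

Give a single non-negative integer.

Newick: ((Z,T),D,((M,N,(U,S,R),G),A,V));
Naming internals by '(' encounter order: outermost '(' = _0, next = _1, ...
Query node: D
Path from root: _0 -> D
Depth of D: 1 (number of edges from root)

Answer: 1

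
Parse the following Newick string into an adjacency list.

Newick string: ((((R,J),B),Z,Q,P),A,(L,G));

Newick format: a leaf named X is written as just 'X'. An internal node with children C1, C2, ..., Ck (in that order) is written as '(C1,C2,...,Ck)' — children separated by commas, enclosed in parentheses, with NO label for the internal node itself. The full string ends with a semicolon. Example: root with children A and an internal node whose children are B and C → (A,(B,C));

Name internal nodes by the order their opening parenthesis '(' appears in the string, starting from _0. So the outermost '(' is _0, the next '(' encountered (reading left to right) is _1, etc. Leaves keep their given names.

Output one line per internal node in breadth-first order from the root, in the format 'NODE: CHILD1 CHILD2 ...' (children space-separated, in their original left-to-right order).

Answer: _0: _1 A _4
_1: _2 Z Q P
_4: L G
_2: _3 B
_3: R J

Derivation:
Input: ((((R,J),B),Z,Q,P),A,(L,G));
Scanning left-to-right, naming '(' by encounter order:
  pos 0: '(' -> open internal node _0 (depth 1)
  pos 1: '(' -> open internal node _1 (depth 2)
  pos 2: '(' -> open internal node _2 (depth 3)
  pos 3: '(' -> open internal node _3 (depth 4)
  pos 7: ')' -> close internal node _3 (now at depth 3)
  pos 10: ')' -> close internal node _2 (now at depth 2)
  pos 17: ')' -> close internal node _1 (now at depth 1)
  pos 21: '(' -> open internal node _4 (depth 2)
  pos 25: ')' -> close internal node _4 (now at depth 1)
  pos 26: ')' -> close internal node _0 (now at depth 0)
Total internal nodes: 5
BFS adjacency from root:
  _0: _1 A _4
  _1: _2 Z Q P
  _4: L G
  _2: _3 B
  _3: R J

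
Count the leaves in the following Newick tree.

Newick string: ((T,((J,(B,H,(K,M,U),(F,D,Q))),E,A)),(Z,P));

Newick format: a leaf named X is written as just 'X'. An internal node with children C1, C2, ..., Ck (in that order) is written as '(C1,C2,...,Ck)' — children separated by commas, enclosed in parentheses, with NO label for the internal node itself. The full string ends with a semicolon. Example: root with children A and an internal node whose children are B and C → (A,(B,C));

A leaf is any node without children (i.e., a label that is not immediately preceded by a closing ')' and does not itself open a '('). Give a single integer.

Answer: 14

Derivation:
Newick: ((T,((J,(B,H,(K,M,U),(F,D,Q))),E,A)),(Z,P));
Scan left-to-right; a leaf is any maximal label run not followed by '(':
  pos 2: leaf 'T' → count = 1
  pos 6: leaf 'J' → count = 2
  pos 9: leaf 'B' → count = 3
  pos 11: leaf 'H' → count = 4
  pos 14: leaf 'K' → count = 5
  pos 16: leaf 'M' → count = 6
  pos 18: leaf 'U' → count = 7
  pos 22: leaf 'F' → count = 8
  pos 24: leaf 'D' → count = 9
  pos 26: leaf 'Q' → count = 10
  pos 31: leaf 'E' → count = 11
  pos 33: leaf 'A' → count = 12
  pos 38: leaf 'Z' → count = 13
  pos 40: leaf 'P' → count = 14
Total leaves: 14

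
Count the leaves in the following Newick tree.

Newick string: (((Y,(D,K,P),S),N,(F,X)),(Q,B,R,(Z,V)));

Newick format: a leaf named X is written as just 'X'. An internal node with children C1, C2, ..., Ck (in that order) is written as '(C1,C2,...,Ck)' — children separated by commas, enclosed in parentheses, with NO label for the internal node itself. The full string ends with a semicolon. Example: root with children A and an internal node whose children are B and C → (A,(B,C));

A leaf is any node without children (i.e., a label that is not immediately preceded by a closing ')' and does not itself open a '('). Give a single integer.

Answer: 13

Derivation:
Newick: (((Y,(D,K,P),S),N,(F,X)),(Q,B,R,(Z,V)));
Scan left-to-right; a leaf is any maximal label run not followed by '(':
  pos 3: leaf 'Y' → count = 1
  pos 6: leaf 'D' → count = 2
  pos 8: leaf 'K' → count = 3
  pos 10: leaf 'P' → count = 4
  pos 13: leaf 'S' → count = 5
  pos 16: leaf 'N' → count = 6
  pos 19: leaf 'F' → count = 7
  pos 21: leaf 'X' → count = 8
  pos 26: leaf 'Q' → count = 9
  pos 28: leaf 'B' → count = 10
  pos 30: leaf 'R' → count = 11
  pos 33: leaf 'Z' → count = 12
  pos 35: leaf 'V' → count = 13
Total leaves: 13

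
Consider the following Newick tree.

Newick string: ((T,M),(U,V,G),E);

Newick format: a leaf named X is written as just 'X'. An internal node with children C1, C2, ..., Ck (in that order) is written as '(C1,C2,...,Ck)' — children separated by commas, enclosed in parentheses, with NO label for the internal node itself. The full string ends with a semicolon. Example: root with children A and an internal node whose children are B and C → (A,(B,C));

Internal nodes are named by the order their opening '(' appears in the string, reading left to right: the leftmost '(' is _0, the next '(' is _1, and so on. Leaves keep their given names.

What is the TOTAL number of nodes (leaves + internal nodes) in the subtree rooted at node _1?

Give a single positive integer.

Newick: ((T,M),(U,V,G),E);
Locate _1: it is the '(' at position 1 (the 2nd '(' reading left to right).
Query: subtree rooted at _1
_1: subtree_size = 1 + 2
  T: subtree_size = 1 + 0
  M: subtree_size = 1 + 0
Total subtree size of _1: 3

Answer: 3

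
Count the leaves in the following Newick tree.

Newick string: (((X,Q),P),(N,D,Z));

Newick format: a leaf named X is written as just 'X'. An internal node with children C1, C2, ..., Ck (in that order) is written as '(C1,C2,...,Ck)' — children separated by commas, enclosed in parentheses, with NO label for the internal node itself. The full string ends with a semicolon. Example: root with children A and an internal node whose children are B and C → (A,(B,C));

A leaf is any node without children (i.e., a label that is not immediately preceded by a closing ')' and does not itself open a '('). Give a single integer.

Newick: (((X,Q),P),(N,D,Z));
Scan left-to-right; a leaf is any maximal label run not followed by '(':
  pos 3: leaf 'X' → count = 1
  pos 5: leaf 'Q' → count = 2
  pos 8: leaf 'P' → count = 3
  pos 12: leaf 'N' → count = 4
  pos 14: leaf 'D' → count = 5
  pos 16: leaf 'Z' → count = 6
Total leaves: 6

Answer: 6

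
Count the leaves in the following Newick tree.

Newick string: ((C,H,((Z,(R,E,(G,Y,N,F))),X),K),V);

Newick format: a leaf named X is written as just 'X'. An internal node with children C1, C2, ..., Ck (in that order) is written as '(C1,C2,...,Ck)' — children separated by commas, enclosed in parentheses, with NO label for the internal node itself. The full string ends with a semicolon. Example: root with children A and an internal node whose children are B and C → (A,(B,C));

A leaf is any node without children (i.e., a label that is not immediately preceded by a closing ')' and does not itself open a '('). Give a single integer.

Newick: ((C,H,((Z,(R,E,(G,Y,N,F))),X),K),V);
Scan left-to-right; a leaf is any maximal label run not followed by '(':
  pos 2: leaf 'C' → count = 1
  pos 4: leaf 'H' → count = 2
  pos 8: leaf 'Z' → count = 3
  pos 11: leaf 'R' → count = 4
  pos 13: leaf 'E' → count = 5
  pos 16: leaf 'G' → count = 6
  pos 18: leaf 'Y' → count = 7
  pos 20: leaf 'N' → count = 8
  pos 22: leaf 'F' → count = 9
  pos 27: leaf 'X' → count = 10
  pos 30: leaf 'K' → count = 11
  pos 33: leaf 'V' → count = 12
Total leaves: 12

Answer: 12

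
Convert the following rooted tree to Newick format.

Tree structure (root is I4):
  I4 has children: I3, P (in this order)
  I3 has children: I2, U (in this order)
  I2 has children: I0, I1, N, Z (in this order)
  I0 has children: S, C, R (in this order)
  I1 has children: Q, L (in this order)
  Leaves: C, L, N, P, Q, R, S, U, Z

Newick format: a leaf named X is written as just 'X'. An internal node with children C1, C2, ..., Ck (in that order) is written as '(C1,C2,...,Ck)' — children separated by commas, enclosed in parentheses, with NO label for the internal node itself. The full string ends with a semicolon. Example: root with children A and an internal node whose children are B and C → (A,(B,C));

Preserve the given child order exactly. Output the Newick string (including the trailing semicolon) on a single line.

Answer: ((((S,C,R),(Q,L),N,Z),U),P);

Derivation:
internal I4 with children ['I3', 'P']
  internal I3 with children ['I2', 'U']
    internal I2 with children ['I0', 'I1', 'N', 'Z']
      internal I0 with children ['S', 'C', 'R']
        leaf 'S' → 'S'
        leaf 'C' → 'C'
        leaf 'R' → 'R'
      → '(S,C,R)'
      internal I1 with children ['Q', 'L']
        leaf 'Q' → 'Q'
        leaf 'L' → 'L'
      → '(Q,L)'
      leaf 'N' → 'N'
      leaf 'Z' → 'Z'
    → '((S,C,R),(Q,L),N,Z)'
    leaf 'U' → 'U'
  → '(((S,C,R),(Q,L),N,Z),U)'
  leaf 'P' → 'P'
→ '((((S,C,R),(Q,L),N,Z),U),P)'
Final: ((((S,C,R),(Q,L),N,Z),U),P);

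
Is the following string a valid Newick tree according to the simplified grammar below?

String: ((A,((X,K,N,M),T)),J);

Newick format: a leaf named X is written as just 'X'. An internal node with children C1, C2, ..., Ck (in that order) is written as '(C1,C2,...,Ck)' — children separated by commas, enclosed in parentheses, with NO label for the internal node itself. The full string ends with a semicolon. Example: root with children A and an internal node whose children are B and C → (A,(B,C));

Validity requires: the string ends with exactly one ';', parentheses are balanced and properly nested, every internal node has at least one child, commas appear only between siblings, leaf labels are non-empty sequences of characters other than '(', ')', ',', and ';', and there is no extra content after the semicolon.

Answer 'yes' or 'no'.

Input: ((A,((X,K,N,M),T)),J);
Paren balance: 4 '(' vs 4 ')' OK
Ends with single ';': True
Full parse: OK
Valid: True

Answer: yes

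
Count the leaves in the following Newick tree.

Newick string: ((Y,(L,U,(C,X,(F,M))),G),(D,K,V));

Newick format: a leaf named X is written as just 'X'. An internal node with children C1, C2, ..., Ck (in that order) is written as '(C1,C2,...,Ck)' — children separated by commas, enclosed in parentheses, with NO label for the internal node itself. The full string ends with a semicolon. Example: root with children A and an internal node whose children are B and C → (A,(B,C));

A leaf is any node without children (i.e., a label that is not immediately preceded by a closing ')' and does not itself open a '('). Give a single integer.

Newick: ((Y,(L,U,(C,X,(F,M))),G),(D,K,V));
Scan left-to-right; a leaf is any maximal label run not followed by '(':
  pos 2: leaf 'Y' → count = 1
  pos 5: leaf 'L' → count = 2
  pos 7: leaf 'U' → count = 3
  pos 10: leaf 'C' → count = 4
  pos 12: leaf 'X' → count = 5
  pos 15: leaf 'F' → count = 6
  pos 17: leaf 'M' → count = 7
  pos 22: leaf 'G' → count = 8
  pos 26: leaf 'D' → count = 9
  pos 28: leaf 'K' → count = 10
  pos 30: leaf 'V' → count = 11
Total leaves: 11

Answer: 11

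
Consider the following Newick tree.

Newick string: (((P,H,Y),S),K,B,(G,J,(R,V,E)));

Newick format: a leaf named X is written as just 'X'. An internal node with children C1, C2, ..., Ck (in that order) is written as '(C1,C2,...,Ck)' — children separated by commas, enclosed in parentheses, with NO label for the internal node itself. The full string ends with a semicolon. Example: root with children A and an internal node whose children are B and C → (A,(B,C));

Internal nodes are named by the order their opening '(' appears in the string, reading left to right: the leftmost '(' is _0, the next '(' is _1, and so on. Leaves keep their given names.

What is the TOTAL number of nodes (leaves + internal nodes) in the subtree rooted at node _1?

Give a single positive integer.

Answer: 6

Derivation:
Newick: (((P,H,Y),S),K,B,(G,J,(R,V,E)));
Locate _1: it is the '(' at position 1 (the 2nd '(' reading left to right).
Query: subtree rooted at _1
_1: subtree_size = 1 + 5
  _2: subtree_size = 1 + 3
    P: subtree_size = 1 + 0
    H: subtree_size = 1 + 0
    Y: subtree_size = 1 + 0
  S: subtree_size = 1 + 0
Total subtree size of _1: 6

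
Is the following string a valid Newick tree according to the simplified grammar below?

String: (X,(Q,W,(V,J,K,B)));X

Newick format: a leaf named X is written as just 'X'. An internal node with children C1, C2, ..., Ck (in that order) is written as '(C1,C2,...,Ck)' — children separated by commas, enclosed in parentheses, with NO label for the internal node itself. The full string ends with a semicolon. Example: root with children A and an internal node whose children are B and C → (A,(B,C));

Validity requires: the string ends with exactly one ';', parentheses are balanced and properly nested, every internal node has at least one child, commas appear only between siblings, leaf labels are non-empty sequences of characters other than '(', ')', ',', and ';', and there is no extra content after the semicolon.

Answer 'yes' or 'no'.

Input: (X,(Q,W,(V,J,K,B)));X
Paren balance: 3 '(' vs 3 ')' OK
Ends with single ';': False
Full parse: FAILS (must end with ;)
Valid: False

Answer: no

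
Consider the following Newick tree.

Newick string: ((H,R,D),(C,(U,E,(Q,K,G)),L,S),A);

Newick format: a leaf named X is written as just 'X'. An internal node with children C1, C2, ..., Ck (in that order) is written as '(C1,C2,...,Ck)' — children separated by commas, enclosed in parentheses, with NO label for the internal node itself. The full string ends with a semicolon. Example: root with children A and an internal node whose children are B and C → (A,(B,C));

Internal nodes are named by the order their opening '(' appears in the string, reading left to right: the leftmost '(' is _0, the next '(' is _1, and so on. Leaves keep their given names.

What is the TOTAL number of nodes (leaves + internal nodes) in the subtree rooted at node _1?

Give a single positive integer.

Answer: 4

Derivation:
Newick: ((H,R,D),(C,(U,E,(Q,K,G)),L,S),A);
Locate _1: it is the '(' at position 1 (the 2nd '(' reading left to right).
Query: subtree rooted at _1
_1: subtree_size = 1 + 3
  H: subtree_size = 1 + 0
  R: subtree_size = 1 + 0
  D: subtree_size = 1 + 0
Total subtree size of _1: 4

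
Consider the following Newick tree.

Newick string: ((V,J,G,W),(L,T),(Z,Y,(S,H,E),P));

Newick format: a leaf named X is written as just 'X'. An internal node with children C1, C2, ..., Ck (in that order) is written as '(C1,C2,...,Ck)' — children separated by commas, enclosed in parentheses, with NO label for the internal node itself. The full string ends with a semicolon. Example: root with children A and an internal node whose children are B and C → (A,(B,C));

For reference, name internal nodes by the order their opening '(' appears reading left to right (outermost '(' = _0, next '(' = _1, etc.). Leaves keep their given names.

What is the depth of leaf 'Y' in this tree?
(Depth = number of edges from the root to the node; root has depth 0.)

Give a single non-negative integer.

Newick: ((V,J,G,W),(L,T),(Z,Y,(S,H,E),P));
Naming internals by '(' encounter order: outermost '(' = _0, next = _1, ...
Query node: Y
Path from root: _0 -> _3 -> Y
Depth of Y: 2 (number of edges from root)

Answer: 2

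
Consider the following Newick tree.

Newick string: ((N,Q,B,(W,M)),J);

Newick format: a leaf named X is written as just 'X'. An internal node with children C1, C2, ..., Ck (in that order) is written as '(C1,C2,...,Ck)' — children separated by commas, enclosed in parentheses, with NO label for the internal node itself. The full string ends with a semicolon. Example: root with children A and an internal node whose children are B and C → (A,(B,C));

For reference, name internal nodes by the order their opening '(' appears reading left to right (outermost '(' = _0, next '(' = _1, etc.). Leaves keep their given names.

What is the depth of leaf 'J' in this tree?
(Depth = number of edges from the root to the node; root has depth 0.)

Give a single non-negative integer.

Newick: ((N,Q,B,(W,M)),J);
Naming internals by '(' encounter order: outermost '(' = _0, next = _1, ...
Query node: J
Path from root: _0 -> J
Depth of J: 1 (number of edges from root)

Answer: 1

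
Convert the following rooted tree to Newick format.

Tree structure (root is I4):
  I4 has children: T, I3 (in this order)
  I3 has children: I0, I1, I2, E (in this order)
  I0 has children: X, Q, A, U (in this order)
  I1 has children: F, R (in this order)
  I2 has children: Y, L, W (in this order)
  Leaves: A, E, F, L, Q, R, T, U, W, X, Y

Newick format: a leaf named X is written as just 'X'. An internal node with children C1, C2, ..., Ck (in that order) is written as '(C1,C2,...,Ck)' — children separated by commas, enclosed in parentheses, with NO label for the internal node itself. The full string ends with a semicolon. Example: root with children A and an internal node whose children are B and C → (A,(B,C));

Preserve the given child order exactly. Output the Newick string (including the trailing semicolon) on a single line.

Answer: (T,((X,Q,A,U),(F,R),(Y,L,W),E));

Derivation:
internal I4 with children ['T', 'I3']
  leaf 'T' → 'T'
  internal I3 with children ['I0', 'I1', 'I2', 'E']
    internal I0 with children ['X', 'Q', 'A', 'U']
      leaf 'X' → 'X'
      leaf 'Q' → 'Q'
      leaf 'A' → 'A'
      leaf 'U' → 'U'
    → '(X,Q,A,U)'
    internal I1 with children ['F', 'R']
      leaf 'F' → 'F'
      leaf 'R' → 'R'
    → '(F,R)'
    internal I2 with children ['Y', 'L', 'W']
      leaf 'Y' → 'Y'
      leaf 'L' → 'L'
      leaf 'W' → 'W'
    → '(Y,L,W)'
    leaf 'E' → 'E'
  → '((X,Q,A,U),(F,R),(Y,L,W),E)'
→ '(T,((X,Q,A,U),(F,R),(Y,L,W),E))'
Final: (T,((X,Q,A,U),(F,R),(Y,L,W),E));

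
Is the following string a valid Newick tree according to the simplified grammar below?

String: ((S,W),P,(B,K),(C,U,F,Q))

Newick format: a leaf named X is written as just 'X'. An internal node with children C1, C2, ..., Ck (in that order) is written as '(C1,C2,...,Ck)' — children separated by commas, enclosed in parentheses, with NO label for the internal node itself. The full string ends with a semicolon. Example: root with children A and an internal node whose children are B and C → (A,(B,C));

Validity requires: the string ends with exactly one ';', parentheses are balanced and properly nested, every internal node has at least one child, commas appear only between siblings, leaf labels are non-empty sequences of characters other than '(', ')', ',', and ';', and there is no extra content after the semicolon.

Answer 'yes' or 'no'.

Answer: no

Derivation:
Input: ((S,W),P,(B,K),(C,U,F,Q))
Paren balance: 4 '(' vs 4 ')' OK
Ends with single ';': False
Full parse: FAILS (must end with ;)
Valid: False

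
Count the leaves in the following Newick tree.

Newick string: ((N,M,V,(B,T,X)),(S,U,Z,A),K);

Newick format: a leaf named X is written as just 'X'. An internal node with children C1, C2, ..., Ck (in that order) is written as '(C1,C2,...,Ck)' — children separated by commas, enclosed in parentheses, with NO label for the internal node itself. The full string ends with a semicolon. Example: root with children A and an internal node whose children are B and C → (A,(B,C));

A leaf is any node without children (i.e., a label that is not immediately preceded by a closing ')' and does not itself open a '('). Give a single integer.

Answer: 11

Derivation:
Newick: ((N,M,V,(B,T,X)),(S,U,Z,A),K);
Scan left-to-right; a leaf is any maximal label run not followed by '(':
  pos 2: leaf 'N' → count = 1
  pos 4: leaf 'M' → count = 2
  pos 6: leaf 'V' → count = 3
  pos 9: leaf 'B' → count = 4
  pos 11: leaf 'T' → count = 5
  pos 13: leaf 'X' → count = 6
  pos 18: leaf 'S' → count = 7
  pos 20: leaf 'U' → count = 8
  pos 22: leaf 'Z' → count = 9
  pos 24: leaf 'A' → count = 10
  pos 27: leaf 'K' → count = 11
Total leaves: 11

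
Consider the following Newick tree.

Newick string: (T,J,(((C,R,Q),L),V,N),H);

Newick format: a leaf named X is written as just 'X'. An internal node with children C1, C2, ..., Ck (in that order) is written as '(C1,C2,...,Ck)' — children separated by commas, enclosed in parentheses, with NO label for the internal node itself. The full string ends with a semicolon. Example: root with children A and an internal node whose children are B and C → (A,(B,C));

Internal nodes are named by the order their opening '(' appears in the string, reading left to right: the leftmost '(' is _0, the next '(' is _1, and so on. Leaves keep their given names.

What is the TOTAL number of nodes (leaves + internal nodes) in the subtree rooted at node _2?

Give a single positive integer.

Newick: (T,J,(((C,R,Q),L),V,N),H);
Locate _2: it is the '(' at position 6 (the 3rd '(' reading left to right).
Query: subtree rooted at _2
_2: subtree_size = 1 + 5
  _3: subtree_size = 1 + 3
    C: subtree_size = 1 + 0
    R: subtree_size = 1 + 0
    Q: subtree_size = 1 + 0
  L: subtree_size = 1 + 0
Total subtree size of _2: 6

Answer: 6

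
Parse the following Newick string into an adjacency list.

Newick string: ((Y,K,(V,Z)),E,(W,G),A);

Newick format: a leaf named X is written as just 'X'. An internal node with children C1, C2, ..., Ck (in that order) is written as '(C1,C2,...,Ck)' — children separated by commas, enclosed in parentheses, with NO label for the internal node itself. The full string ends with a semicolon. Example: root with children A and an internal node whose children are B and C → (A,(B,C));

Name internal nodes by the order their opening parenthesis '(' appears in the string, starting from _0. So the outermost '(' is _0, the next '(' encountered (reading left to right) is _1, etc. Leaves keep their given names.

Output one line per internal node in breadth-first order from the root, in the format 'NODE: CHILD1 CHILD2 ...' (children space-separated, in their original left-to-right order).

Answer: _0: _1 E _3 A
_1: Y K _2
_3: W G
_2: V Z

Derivation:
Input: ((Y,K,(V,Z)),E,(W,G),A);
Scanning left-to-right, naming '(' by encounter order:
  pos 0: '(' -> open internal node _0 (depth 1)
  pos 1: '(' -> open internal node _1 (depth 2)
  pos 6: '(' -> open internal node _2 (depth 3)
  pos 10: ')' -> close internal node _2 (now at depth 2)
  pos 11: ')' -> close internal node _1 (now at depth 1)
  pos 15: '(' -> open internal node _3 (depth 2)
  pos 19: ')' -> close internal node _3 (now at depth 1)
  pos 22: ')' -> close internal node _0 (now at depth 0)
Total internal nodes: 4
BFS adjacency from root:
  _0: _1 E _3 A
  _1: Y K _2
  _3: W G
  _2: V Z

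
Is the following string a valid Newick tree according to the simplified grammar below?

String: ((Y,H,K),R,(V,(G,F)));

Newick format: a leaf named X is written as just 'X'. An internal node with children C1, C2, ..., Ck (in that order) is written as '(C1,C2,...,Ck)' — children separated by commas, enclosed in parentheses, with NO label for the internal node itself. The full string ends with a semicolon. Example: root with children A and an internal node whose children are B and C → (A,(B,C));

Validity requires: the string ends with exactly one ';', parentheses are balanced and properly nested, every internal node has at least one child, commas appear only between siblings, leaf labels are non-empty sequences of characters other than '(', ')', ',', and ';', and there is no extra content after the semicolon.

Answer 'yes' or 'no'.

Answer: yes

Derivation:
Input: ((Y,H,K),R,(V,(G,F)));
Paren balance: 4 '(' vs 4 ')' OK
Ends with single ';': True
Full parse: OK
Valid: True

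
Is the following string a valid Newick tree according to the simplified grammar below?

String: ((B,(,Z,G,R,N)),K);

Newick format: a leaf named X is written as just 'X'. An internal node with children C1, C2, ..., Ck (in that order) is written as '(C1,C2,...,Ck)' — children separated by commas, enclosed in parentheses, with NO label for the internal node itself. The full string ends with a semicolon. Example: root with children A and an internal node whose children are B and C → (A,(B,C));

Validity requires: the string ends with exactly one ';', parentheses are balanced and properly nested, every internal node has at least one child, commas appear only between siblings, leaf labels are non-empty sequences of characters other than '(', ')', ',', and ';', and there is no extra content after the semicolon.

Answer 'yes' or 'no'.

Answer: no

Derivation:
Input: ((B,(,Z,G,R,N)),K);
Paren balance: 3 '(' vs 3 ')' OK
Ends with single ';': True
Full parse: FAILS (empty leaf label at pos 5)
Valid: False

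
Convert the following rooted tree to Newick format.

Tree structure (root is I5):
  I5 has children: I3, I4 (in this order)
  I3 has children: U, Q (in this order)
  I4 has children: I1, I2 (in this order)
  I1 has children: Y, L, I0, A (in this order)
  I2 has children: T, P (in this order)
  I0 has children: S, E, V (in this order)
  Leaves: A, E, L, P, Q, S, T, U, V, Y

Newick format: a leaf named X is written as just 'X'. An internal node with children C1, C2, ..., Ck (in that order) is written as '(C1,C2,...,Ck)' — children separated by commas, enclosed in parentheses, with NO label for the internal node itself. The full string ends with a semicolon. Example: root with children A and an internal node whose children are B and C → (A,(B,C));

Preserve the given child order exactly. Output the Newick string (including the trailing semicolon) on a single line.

Answer: ((U,Q),((Y,L,(S,E,V),A),(T,P)));

Derivation:
internal I5 with children ['I3', 'I4']
  internal I3 with children ['U', 'Q']
    leaf 'U' → 'U'
    leaf 'Q' → 'Q'
  → '(U,Q)'
  internal I4 with children ['I1', 'I2']
    internal I1 with children ['Y', 'L', 'I0', 'A']
      leaf 'Y' → 'Y'
      leaf 'L' → 'L'
      internal I0 with children ['S', 'E', 'V']
        leaf 'S' → 'S'
        leaf 'E' → 'E'
        leaf 'V' → 'V'
      → '(S,E,V)'
      leaf 'A' → 'A'
    → '(Y,L,(S,E,V),A)'
    internal I2 with children ['T', 'P']
      leaf 'T' → 'T'
      leaf 'P' → 'P'
    → '(T,P)'
  → '((Y,L,(S,E,V),A),(T,P))'
→ '((U,Q),((Y,L,(S,E,V),A),(T,P)))'
Final: ((U,Q),((Y,L,(S,E,V),A),(T,P)));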